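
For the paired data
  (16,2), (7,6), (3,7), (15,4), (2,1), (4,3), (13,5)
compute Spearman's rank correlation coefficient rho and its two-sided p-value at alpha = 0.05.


Step 1: Rank x and y separately (midranks; no ties here).
rank(x): 16->7, 7->4, 3->2, 15->6, 2->1, 4->3, 13->5
rank(y): 2->2, 6->6, 7->7, 4->4, 1->1, 3->3, 5->5
Step 2: d_i = R_x(i) - R_y(i); compute d_i^2.
  (7-2)^2=25, (4-6)^2=4, (2-7)^2=25, (6-4)^2=4, (1-1)^2=0, (3-3)^2=0, (5-5)^2=0
sum(d^2) = 58.
Step 3: rho = 1 - 6*58 / (7*(7^2 - 1)) = 1 - 348/336 = -0.035714.
Step 4: Under H0, t = rho * sqrt((n-2)/(1-rho^2)) = -0.0799 ~ t(5).
Step 5: Two-sided p-value from the t-distribution with 5 df = 0.939408.
Step 6: alpha = 0.05. fail to reject H0.

rho = -0.0357, p = 0.939408, fail to reject H0 at alpha = 0.05.


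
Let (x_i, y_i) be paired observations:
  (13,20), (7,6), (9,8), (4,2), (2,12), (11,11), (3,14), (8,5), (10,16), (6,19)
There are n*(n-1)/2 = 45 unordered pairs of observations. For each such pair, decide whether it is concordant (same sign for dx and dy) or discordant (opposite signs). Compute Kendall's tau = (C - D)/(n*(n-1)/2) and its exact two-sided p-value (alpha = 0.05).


Step 1: Enumerate the 45 unordered pairs (i,j) with i<j and classify each by sign(x_j-x_i) * sign(y_j-y_i).
  (1,2):dx=-6,dy=-14->C; (1,3):dx=-4,dy=-12->C; (1,4):dx=-9,dy=-18->C; (1,5):dx=-11,dy=-8->C
  (1,6):dx=-2,dy=-9->C; (1,7):dx=-10,dy=-6->C; (1,8):dx=-5,dy=-15->C; (1,9):dx=-3,dy=-4->C
  (1,10):dx=-7,dy=-1->C; (2,3):dx=+2,dy=+2->C; (2,4):dx=-3,dy=-4->C; (2,5):dx=-5,dy=+6->D
  (2,6):dx=+4,dy=+5->C; (2,7):dx=-4,dy=+8->D; (2,8):dx=+1,dy=-1->D; (2,9):dx=+3,dy=+10->C
  (2,10):dx=-1,dy=+13->D; (3,4):dx=-5,dy=-6->C; (3,5):dx=-7,dy=+4->D; (3,6):dx=+2,dy=+3->C
  (3,7):dx=-6,dy=+6->D; (3,8):dx=-1,dy=-3->C; (3,9):dx=+1,dy=+8->C; (3,10):dx=-3,dy=+11->D
  (4,5):dx=-2,dy=+10->D; (4,6):dx=+7,dy=+9->C; (4,7):dx=-1,dy=+12->D; (4,8):dx=+4,dy=+3->C
  (4,9):dx=+6,dy=+14->C; (4,10):dx=+2,dy=+17->C; (5,6):dx=+9,dy=-1->D; (5,7):dx=+1,dy=+2->C
  (5,8):dx=+6,dy=-7->D; (5,9):dx=+8,dy=+4->C; (5,10):dx=+4,dy=+7->C; (6,7):dx=-8,dy=+3->D
  (6,8):dx=-3,dy=-6->C; (6,9):dx=-1,dy=+5->D; (6,10):dx=-5,dy=+8->D; (7,8):dx=+5,dy=-9->D
  (7,9):dx=+7,dy=+2->C; (7,10):dx=+3,dy=+5->C; (8,9):dx=+2,dy=+11->C; (8,10):dx=-2,dy=+14->D
  (9,10):dx=-4,dy=+3->D
Step 2: C = 28, D = 17, total pairs = 45.
Step 3: tau = (C - D)/(n(n-1)/2) = (28 - 17)/45 = 0.244444.
Step 4: Exact two-sided p-value (enumerate n! = 3628800 permutations of y under H0): p = 0.380720.
Step 5: alpha = 0.05. fail to reject H0.

tau_b = 0.2444 (C=28, D=17), p = 0.380720, fail to reject H0.


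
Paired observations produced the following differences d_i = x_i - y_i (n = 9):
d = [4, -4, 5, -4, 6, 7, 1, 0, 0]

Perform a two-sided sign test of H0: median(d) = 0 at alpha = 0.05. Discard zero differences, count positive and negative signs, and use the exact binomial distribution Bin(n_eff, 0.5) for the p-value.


Step 1: Discard zero differences. Original n = 9; n_eff = number of nonzero differences = 7.
Nonzero differences (with sign): +4, -4, +5, -4, +6, +7, +1
Step 2: Count signs: positive = 5, negative = 2.
Step 3: Under H0: P(positive) = 0.5, so the number of positives S ~ Bin(7, 0.5).
Step 4: Two-sided exact p-value = sum of Bin(7,0.5) probabilities at or below the observed probability = 0.453125.
Step 5: alpha = 0.05. fail to reject H0.

n_eff = 7, pos = 5, neg = 2, p = 0.453125, fail to reject H0.


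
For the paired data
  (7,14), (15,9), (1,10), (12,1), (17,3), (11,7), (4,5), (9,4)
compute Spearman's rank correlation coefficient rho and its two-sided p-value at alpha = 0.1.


Step 1: Rank x and y separately (midranks; no ties here).
rank(x): 7->3, 15->7, 1->1, 12->6, 17->8, 11->5, 4->2, 9->4
rank(y): 14->8, 9->6, 10->7, 1->1, 3->2, 7->5, 5->4, 4->3
Step 2: d_i = R_x(i) - R_y(i); compute d_i^2.
  (3-8)^2=25, (7-6)^2=1, (1-7)^2=36, (6-1)^2=25, (8-2)^2=36, (5-5)^2=0, (2-4)^2=4, (4-3)^2=1
sum(d^2) = 128.
Step 3: rho = 1 - 6*128 / (8*(8^2 - 1)) = 1 - 768/504 = -0.523810.
Step 4: Under H0, t = rho * sqrt((n-2)/(1-rho^2)) = -1.5062 ~ t(6).
Step 5: Two-sided p-value from the t-distribution with 6 df = 0.182721.
Step 6: alpha = 0.1. fail to reject H0.

rho = -0.5238, p = 0.182721, fail to reject H0 at alpha = 0.1.


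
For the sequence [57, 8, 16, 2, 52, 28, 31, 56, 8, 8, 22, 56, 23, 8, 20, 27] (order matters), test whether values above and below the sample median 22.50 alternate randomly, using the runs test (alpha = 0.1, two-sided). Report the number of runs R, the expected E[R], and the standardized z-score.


Step 1: Compute median = 22.50; label A = above, B = below.
Labels in order: ABBBAAAABBBAABBA  (n_A = 8, n_B = 8)
Step 2: Count runs R = 7.
Step 3: Under H0 (random ordering), E[R] = 2*n_A*n_B/(n_A+n_B) + 1 = 2*8*8/16 + 1 = 9.0000.
        Var[R] = 2*n_A*n_B*(2*n_A*n_B - n_A - n_B) / ((n_A+n_B)^2 * (n_A+n_B-1)) = 14336/3840 = 3.7333.
        SD[R] = 1.9322.
Step 4: Continuity-corrected z = (R + 0.5 - E[R]) / SD[R] = (7 + 0.5 - 9.0000) / 1.9322 = -0.7763.
Step 5: Two-sided p-value via normal approximation = 2*(1 - Phi(|z|)) = 0.437558.
Step 6: alpha = 0.1. fail to reject H0.

R = 7, z = -0.7763, p = 0.437558, fail to reject H0.


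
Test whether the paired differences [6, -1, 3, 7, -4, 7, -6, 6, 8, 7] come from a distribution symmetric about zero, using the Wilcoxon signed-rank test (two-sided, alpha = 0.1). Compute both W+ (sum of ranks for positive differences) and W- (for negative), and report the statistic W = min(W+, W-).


Step 1: Drop any zero differences (none here) and take |d_i|.
|d| = [6, 1, 3, 7, 4, 7, 6, 6, 8, 7]
Step 2: Midrank |d_i| (ties get averaged ranks).
ranks: |6|->5, |1|->1, |3|->2, |7|->8, |4|->3, |7|->8, |6|->5, |6|->5, |8|->10, |7|->8
Step 3: Attach original signs; sum ranks with positive sign and with negative sign.
W+ = 5 + 2 + 8 + 8 + 5 + 10 + 8 = 46
W- = 1 + 3 + 5 = 9
(Check: W+ + W- = 55 should equal n(n+1)/2 = 55.)
Step 4: Test statistic W = min(W+, W-) = 9.
Step 5: Ties in |d|, so use the tie-corrected normal approximation.
        E[W] = n(n+1)/4 = 10*11/4 = 27.5.
        Tie groups: |d|=6 (t=3), |d|=7 (t=3); sum(t^3 - t) = 48.
        Var[W] = n(n+1)(2n+1)/24 - sum(t^3-t)/48 = 2310/24 - 48/48 = 95.25.
        z = (W - E[W]) / sqrt(Var[W]) = (9 - 27.5) / 9.7596 = -1.8956.
        Two-sided p = 2*Phi(z) = 0.058017.
Step 6: alpha = 0.1. reject H0.

W+ = 46, W- = 9, W = min = 9, p = 0.058017, reject H0.


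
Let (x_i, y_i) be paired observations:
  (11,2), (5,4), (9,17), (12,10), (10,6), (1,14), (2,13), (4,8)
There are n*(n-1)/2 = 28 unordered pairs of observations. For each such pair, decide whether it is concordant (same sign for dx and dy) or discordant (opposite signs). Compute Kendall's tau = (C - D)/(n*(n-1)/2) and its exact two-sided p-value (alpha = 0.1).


Step 1: Enumerate the 28 unordered pairs (i,j) with i<j and classify each by sign(x_j-x_i) * sign(y_j-y_i).
  (1,2):dx=-6,dy=+2->D; (1,3):dx=-2,dy=+15->D; (1,4):dx=+1,dy=+8->C; (1,5):dx=-1,dy=+4->D
  (1,6):dx=-10,dy=+12->D; (1,7):dx=-9,dy=+11->D; (1,8):dx=-7,dy=+6->D; (2,3):dx=+4,dy=+13->C
  (2,4):dx=+7,dy=+6->C; (2,5):dx=+5,dy=+2->C; (2,6):dx=-4,dy=+10->D; (2,7):dx=-3,dy=+9->D
  (2,8):dx=-1,dy=+4->D; (3,4):dx=+3,dy=-7->D; (3,5):dx=+1,dy=-11->D; (3,6):dx=-8,dy=-3->C
  (3,7):dx=-7,dy=-4->C; (3,8):dx=-5,dy=-9->C; (4,5):dx=-2,dy=-4->C; (4,6):dx=-11,dy=+4->D
  (4,7):dx=-10,dy=+3->D; (4,8):dx=-8,dy=-2->C; (5,6):dx=-9,dy=+8->D; (5,7):dx=-8,dy=+7->D
  (5,8):dx=-6,dy=+2->D; (6,7):dx=+1,dy=-1->D; (6,8):dx=+3,dy=-6->D; (7,8):dx=+2,dy=-5->D
Step 2: C = 9, D = 19, total pairs = 28.
Step 3: tau = (C - D)/(n(n-1)/2) = (9 - 19)/28 = -0.357143.
Step 4: Exact two-sided p-value (enumerate n! = 40320 permutations of y under H0): p = 0.275099.
Step 5: alpha = 0.1. fail to reject H0.

tau_b = -0.3571 (C=9, D=19), p = 0.275099, fail to reject H0.


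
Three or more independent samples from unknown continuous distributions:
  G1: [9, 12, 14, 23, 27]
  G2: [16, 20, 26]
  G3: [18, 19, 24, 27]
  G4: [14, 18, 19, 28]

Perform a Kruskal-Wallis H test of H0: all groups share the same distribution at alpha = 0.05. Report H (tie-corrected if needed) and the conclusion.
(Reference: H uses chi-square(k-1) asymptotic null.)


Step 1: Combine all N = 16 observations and assign midranks.
sorted (value, group, rank): (9,G1,1), (12,G1,2), (14,G1,3.5), (14,G4,3.5), (16,G2,5), (18,G3,6.5), (18,G4,6.5), (19,G3,8.5), (19,G4,8.5), (20,G2,10), (23,G1,11), (24,G3,12), (26,G2,13), (27,G1,14.5), (27,G3,14.5), (28,G4,16)
Step 2: Sum ranks within each group.
R_1 = 32 (n_1 = 5)
R_2 = 28 (n_2 = 3)
R_3 = 41.5 (n_3 = 4)
R_4 = 34.5 (n_4 = 4)
Step 3: H = 12/(N(N+1)) * sum(R_i^2/n_i) - 3(N+1)
     = 12/(16*17) * (32^2/5 + 28^2/3 + 41.5^2/4 + 34.5^2/4) - 3*17
     = 0.044118 * 1194.26 - 51
     = 1.687868.
Step 4: Ties present; correction factor C = 1 - 24/(16^3 - 16) = 0.994118. Corrected H = 1.687868 / 0.994118 = 1.697855.
Step 5: Under H0, H ~ chi^2(3); p-value = 0.637411.
Step 6: alpha = 0.05. fail to reject H0.

H = 1.6979, df = 3, p = 0.637411, fail to reject H0.


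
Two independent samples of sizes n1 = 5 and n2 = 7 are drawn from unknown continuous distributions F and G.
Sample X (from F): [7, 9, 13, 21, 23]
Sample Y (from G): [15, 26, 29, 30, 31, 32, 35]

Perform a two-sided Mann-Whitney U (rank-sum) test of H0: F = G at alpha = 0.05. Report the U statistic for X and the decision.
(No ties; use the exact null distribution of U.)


Step 1: Combine and sort all 12 observations; assign midranks.
sorted (value, group): (7,X), (9,X), (13,X), (15,Y), (21,X), (23,X), (26,Y), (29,Y), (30,Y), (31,Y), (32,Y), (35,Y)
ranks: 7->1, 9->2, 13->3, 15->4, 21->5, 23->6, 26->7, 29->8, 30->9, 31->10, 32->11, 35->12
Step 2: Rank sum for X: R1 = 1 + 2 + 3 + 5 + 6 = 17.
Step 3: U_X = R1 - n1(n1+1)/2 = 17 - 5*6/2 = 17 - 15 = 2.
       U_Y = n1*n2 - U_X = 35 - 2 = 33.
Step 4: No ties, so the exact null distribution of U (based on enumerating the C(12,5) = 792 equally likely rank assignments) gives the two-sided p-value.
Step 5: p-value = 0.010101; compare to alpha = 0.05. reject H0.

U_X = 2, p = 0.010101, reject H0 at alpha = 0.05.


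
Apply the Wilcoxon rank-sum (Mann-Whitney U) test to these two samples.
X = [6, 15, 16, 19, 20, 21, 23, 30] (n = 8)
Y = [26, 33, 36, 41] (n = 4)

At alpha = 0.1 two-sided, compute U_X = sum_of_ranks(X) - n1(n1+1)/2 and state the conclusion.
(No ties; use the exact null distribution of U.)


Step 1: Combine and sort all 12 observations; assign midranks.
sorted (value, group): (6,X), (15,X), (16,X), (19,X), (20,X), (21,X), (23,X), (26,Y), (30,X), (33,Y), (36,Y), (41,Y)
ranks: 6->1, 15->2, 16->3, 19->4, 20->5, 21->6, 23->7, 26->8, 30->9, 33->10, 36->11, 41->12
Step 2: Rank sum for X: R1 = 1 + 2 + 3 + 4 + 5 + 6 + 7 + 9 = 37.
Step 3: U_X = R1 - n1(n1+1)/2 = 37 - 8*9/2 = 37 - 36 = 1.
       U_Y = n1*n2 - U_X = 32 - 1 = 31.
Step 4: No ties, so the exact null distribution of U (based on enumerating the C(12,8) = 495 equally likely rank assignments) gives the two-sided p-value.
Step 5: p-value = 0.008081; compare to alpha = 0.1. reject H0.

U_X = 1, p = 0.008081, reject H0 at alpha = 0.1.


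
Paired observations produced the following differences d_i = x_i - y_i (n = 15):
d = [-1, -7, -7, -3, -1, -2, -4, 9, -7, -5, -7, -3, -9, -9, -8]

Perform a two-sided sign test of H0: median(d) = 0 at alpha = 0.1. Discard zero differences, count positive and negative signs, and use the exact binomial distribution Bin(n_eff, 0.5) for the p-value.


Step 1: Discard zero differences. Original n = 15; n_eff = number of nonzero differences = 15.
Nonzero differences (with sign): -1, -7, -7, -3, -1, -2, -4, +9, -7, -5, -7, -3, -9, -9, -8
Step 2: Count signs: positive = 1, negative = 14.
Step 3: Under H0: P(positive) = 0.5, so the number of positives S ~ Bin(15, 0.5).
Step 4: Two-sided exact p-value = sum of Bin(15,0.5) probabilities at or below the observed probability = 0.000977.
Step 5: alpha = 0.1. reject H0.

n_eff = 15, pos = 1, neg = 14, p = 0.000977, reject H0.


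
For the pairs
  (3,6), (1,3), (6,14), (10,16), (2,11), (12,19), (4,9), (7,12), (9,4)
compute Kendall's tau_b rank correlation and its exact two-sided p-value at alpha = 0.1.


Step 1: Enumerate the 36 unordered pairs (i,j) with i<j and classify each by sign(x_j-x_i) * sign(y_j-y_i).
  (1,2):dx=-2,dy=-3->C; (1,3):dx=+3,dy=+8->C; (1,4):dx=+7,dy=+10->C; (1,5):dx=-1,dy=+5->D
  (1,6):dx=+9,dy=+13->C; (1,7):dx=+1,dy=+3->C; (1,8):dx=+4,dy=+6->C; (1,9):dx=+6,dy=-2->D
  (2,3):dx=+5,dy=+11->C; (2,4):dx=+9,dy=+13->C; (2,5):dx=+1,dy=+8->C; (2,6):dx=+11,dy=+16->C
  (2,7):dx=+3,dy=+6->C; (2,8):dx=+6,dy=+9->C; (2,9):dx=+8,dy=+1->C; (3,4):dx=+4,dy=+2->C
  (3,5):dx=-4,dy=-3->C; (3,6):dx=+6,dy=+5->C; (3,7):dx=-2,dy=-5->C; (3,8):dx=+1,dy=-2->D
  (3,9):dx=+3,dy=-10->D; (4,5):dx=-8,dy=-5->C; (4,6):dx=+2,dy=+3->C; (4,7):dx=-6,dy=-7->C
  (4,8):dx=-3,dy=-4->C; (4,9):dx=-1,dy=-12->C; (5,6):dx=+10,dy=+8->C; (5,7):dx=+2,dy=-2->D
  (5,8):dx=+5,dy=+1->C; (5,9):dx=+7,dy=-7->D; (6,7):dx=-8,dy=-10->C; (6,8):dx=-5,dy=-7->C
  (6,9):dx=-3,dy=-15->C; (7,8):dx=+3,dy=+3->C; (7,9):dx=+5,dy=-5->D; (8,9):dx=+2,dy=-8->D
Step 2: C = 28, D = 8, total pairs = 36.
Step 3: tau = (C - D)/(n(n-1)/2) = (28 - 8)/36 = 0.555556.
Step 4: Exact two-sided p-value (enumerate n! = 362880 permutations of y under H0): p = 0.044615.
Step 5: alpha = 0.1. reject H0.

tau_b = 0.5556 (C=28, D=8), p = 0.044615, reject H0.


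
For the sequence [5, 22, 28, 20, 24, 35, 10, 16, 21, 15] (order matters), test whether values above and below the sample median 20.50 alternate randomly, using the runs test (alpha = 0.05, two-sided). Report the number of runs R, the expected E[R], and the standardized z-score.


Step 1: Compute median = 20.50; label A = above, B = below.
Labels in order: BAABAABBAB  (n_A = 5, n_B = 5)
Step 2: Count runs R = 7.
Step 3: Under H0 (random ordering), E[R] = 2*n_A*n_B/(n_A+n_B) + 1 = 2*5*5/10 + 1 = 6.0000.
        Var[R] = 2*n_A*n_B*(2*n_A*n_B - n_A - n_B) / ((n_A+n_B)^2 * (n_A+n_B-1)) = 2000/900 = 2.2222.
        SD[R] = 1.4907.
Step 4: Continuity-corrected z = (R - 0.5 - E[R]) / SD[R] = (7 - 0.5 - 6.0000) / 1.4907 = 0.3354.
Step 5: Two-sided p-value via normal approximation = 2*(1 - Phi(|z|)) = 0.737316.
Step 6: alpha = 0.05. fail to reject H0.

R = 7, z = 0.3354, p = 0.737316, fail to reject H0.


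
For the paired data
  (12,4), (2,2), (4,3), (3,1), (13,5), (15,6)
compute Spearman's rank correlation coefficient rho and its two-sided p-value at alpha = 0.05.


Step 1: Rank x and y separately (midranks; no ties here).
rank(x): 12->4, 2->1, 4->3, 3->2, 13->5, 15->6
rank(y): 4->4, 2->2, 3->3, 1->1, 5->5, 6->6
Step 2: d_i = R_x(i) - R_y(i); compute d_i^2.
  (4-4)^2=0, (1-2)^2=1, (3-3)^2=0, (2-1)^2=1, (5-5)^2=0, (6-6)^2=0
sum(d^2) = 2.
Step 3: rho = 1 - 6*2 / (6*(6^2 - 1)) = 1 - 12/210 = 0.942857.
Step 4: Under H0, t = rho * sqrt((n-2)/(1-rho^2)) = 5.6595 ~ t(4).
Step 5: Two-sided p-value from the t-distribution with 4 df = 0.004805.
Step 6: alpha = 0.05. reject H0.

rho = 0.9429, p = 0.004805, reject H0 at alpha = 0.05.


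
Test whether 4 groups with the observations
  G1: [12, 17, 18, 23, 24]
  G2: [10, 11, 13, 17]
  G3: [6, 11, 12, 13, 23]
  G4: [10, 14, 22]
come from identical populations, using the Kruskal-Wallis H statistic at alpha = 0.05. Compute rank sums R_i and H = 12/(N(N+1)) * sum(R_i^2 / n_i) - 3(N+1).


Step 1: Combine all N = 17 observations and assign midranks.
sorted (value, group, rank): (6,G3,1), (10,G2,2.5), (10,G4,2.5), (11,G2,4.5), (11,G3,4.5), (12,G1,6.5), (12,G3,6.5), (13,G2,8.5), (13,G3,8.5), (14,G4,10), (17,G1,11.5), (17,G2,11.5), (18,G1,13), (22,G4,14), (23,G1,15.5), (23,G3,15.5), (24,G1,17)
Step 2: Sum ranks within each group.
R_1 = 63.5 (n_1 = 5)
R_2 = 27 (n_2 = 4)
R_3 = 36 (n_3 = 5)
R_4 = 26.5 (n_4 = 3)
Step 3: H = 12/(N(N+1)) * sum(R_i^2/n_i) - 3(N+1)
     = 12/(17*18) * (63.5^2/5 + 27^2/4 + 36^2/5 + 26.5^2/3) - 3*18
     = 0.039216 * 1481.98 - 54
     = 4.116993.
Step 4: Ties present; correction factor C = 1 - 36/(17^3 - 17) = 0.992647. Corrected H = 4.116993 / 0.992647 = 4.147490.
Step 5: Under H0, H ~ chi^2(3); p-value = 0.245972.
Step 6: alpha = 0.05. fail to reject H0.

H = 4.1475, df = 3, p = 0.245972, fail to reject H0.


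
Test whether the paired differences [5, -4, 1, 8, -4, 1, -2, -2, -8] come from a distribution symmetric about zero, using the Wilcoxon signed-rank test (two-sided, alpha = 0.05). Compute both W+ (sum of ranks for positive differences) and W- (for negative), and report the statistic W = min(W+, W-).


Step 1: Drop any zero differences (none here) and take |d_i|.
|d| = [5, 4, 1, 8, 4, 1, 2, 2, 8]
Step 2: Midrank |d_i| (ties get averaged ranks).
ranks: |5|->7, |4|->5.5, |1|->1.5, |8|->8.5, |4|->5.5, |1|->1.5, |2|->3.5, |2|->3.5, |8|->8.5
Step 3: Attach original signs; sum ranks with positive sign and with negative sign.
W+ = 7 + 1.5 + 8.5 + 1.5 = 18.5
W- = 5.5 + 5.5 + 3.5 + 3.5 + 8.5 = 26.5
(Check: W+ + W- = 45 should equal n(n+1)/2 = 45.)
Step 4: Test statistic W = min(W+, W-) = 18.5.
Step 5: Ties in |d|, so use the tie-corrected normal approximation.
        E[W] = n(n+1)/4 = 9*10/4 = 22.5.
        Tie groups: |d|=1 (t=2), |d|=2 (t=2), |d|=4 (t=2), |d|=8 (t=2); sum(t^3 - t) = 24.
        Var[W] = n(n+1)(2n+1)/24 - sum(t^3-t)/48 = 1710/24 - 24/48 = 70.75.
        z = (W - E[W]) / sqrt(Var[W]) = (18.5 - 22.5) / 8.4113 = -0.4756.
        Two-sided p = 2*Phi(z) = 0.634395.
Step 6: alpha = 0.05. fail to reject H0.

W+ = 18.5, W- = 26.5, W = min = 18.5, p = 0.634395, fail to reject H0.


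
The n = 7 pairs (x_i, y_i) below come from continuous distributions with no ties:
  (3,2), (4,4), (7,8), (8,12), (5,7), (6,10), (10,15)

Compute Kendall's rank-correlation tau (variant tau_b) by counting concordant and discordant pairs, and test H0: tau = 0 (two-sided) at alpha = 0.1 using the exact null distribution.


Step 1: Enumerate the 21 unordered pairs (i,j) with i<j and classify each by sign(x_j-x_i) * sign(y_j-y_i).
  (1,2):dx=+1,dy=+2->C; (1,3):dx=+4,dy=+6->C; (1,4):dx=+5,dy=+10->C; (1,5):dx=+2,dy=+5->C
  (1,6):dx=+3,dy=+8->C; (1,7):dx=+7,dy=+13->C; (2,3):dx=+3,dy=+4->C; (2,4):dx=+4,dy=+8->C
  (2,5):dx=+1,dy=+3->C; (2,6):dx=+2,dy=+6->C; (2,7):dx=+6,dy=+11->C; (3,4):dx=+1,dy=+4->C
  (3,5):dx=-2,dy=-1->C; (3,6):dx=-1,dy=+2->D; (3,7):dx=+3,dy=+7->C; (4,5):dx=-3,dy=-5->C
  (4,6):dx=-2,dy=-2->C; (4,7):dx=+2,dy=+3->C; (5,6):dx=+1,dy=+3->C; (5,7):dx=+5,dy=+8->C
  (6,7):dx=+4,dy=+5->C
Step 2: C = 20, D = 1, total pairs = 21.
Step 3: tau = (C - D)/(n(n-1)/2) = (20 - 1)/21 = 0.904762.
Step 4: Exact two-sided p-value (enumerate n! = 5040 permutations of y under H0): p = 0.002778.
Step 5: alpha = 0.1. reject H0.

tau_b = 0.9048 (C=20, D=1), p = 0.002778, reject H0.


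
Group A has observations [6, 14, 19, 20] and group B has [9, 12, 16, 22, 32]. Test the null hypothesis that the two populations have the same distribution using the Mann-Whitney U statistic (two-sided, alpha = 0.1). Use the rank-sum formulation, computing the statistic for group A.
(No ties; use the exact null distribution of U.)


Step 1: Combine and sort all 9 observations; assign midranks.
sorted (value, group): (6,X), (9,Y), (12,Y), (14,X), (16,Y), (19,X), (20,X), (22,Y), (32,Y)
ranks: 6->1, 9->2, 12->3, 14->4, 16->5, 19->6, 20->7, 22->8, 32->9
Step 2: Rank sum for X: R1 = 1 + 4 + 6 + 7 = 18.
Step 3: U_X = R1 - n1(n1+1)/2 = 18 - 4*5/2 = 18 - 10 = 8.
       U_Y = n1*n2 - U_X = 20 - 8 = 12.
Step 4: No ties, so the exact null distribution of U (based on enumerating the C(9,4) = 126 equally likely rank assignments) gives the two-sided p-value.
Step 5: p-value = 0.730159; compare to alpha = 0.1. fail to reject H0.

U_X = 8, p = 0.730159, fail to reject H0 at alpha = 0.1.


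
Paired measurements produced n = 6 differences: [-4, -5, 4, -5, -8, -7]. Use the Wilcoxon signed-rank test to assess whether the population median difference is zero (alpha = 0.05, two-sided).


Step 1: Drop any zero differences (none here) and take |d_i|.
|d| = [4, 5, 4, 5, 8, 7]
Step 2: Midrank |d_i| (ties get averaged ranks).
ranks: |4|->1.5, |5|->3.5, |4|->1.5, |5|->3.5, |8|->6, |7|->5
Step 3: Attach original signs; sum ranks with positive sign and with negative sign.
W+ = 1.5 = 1.5
W- = 1.5 + 3.5 + 3.5 + 6 + 5 = 19.5
(Check: W+ + W- = 21 should equal n(n+1)/2 = 21.)
Step 4: Test statistic W = min(W+, W-) = 1.5.
Step 5: Ties in |d|, so use the tie-corrected normal approximation.
        E[W] = n(n+1)/4 = 6*7/4 = 10.5.
        Tie groups: |d|=4 (t=2), |d|=5 (t=2); sum(t^3 - t) = 12.
        Var[W] = n(n+1)(2n+1)/24 - sum(t^3-t)/48 = 546/24 - 12/48 = 22.5.
        z = (W - E[W]) / sqrt(Var[W]) = (1.5 - 10.5) / 4.7434 = -1.8974.
        Two-sided p = 2*Phi(z) = 0.057780.
Step 6: alpha = 0.05. fail to reject H0.

W+ = 1.5, W- = 19.5, W = min = 1.5, p = 0.057780, fail to reject H0.


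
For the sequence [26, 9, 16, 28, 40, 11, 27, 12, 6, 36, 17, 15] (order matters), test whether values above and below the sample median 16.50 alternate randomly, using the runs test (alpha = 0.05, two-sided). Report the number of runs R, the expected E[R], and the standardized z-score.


Step 1: Compute median = 16.50; label A = above, B = below.
Labels in order: ABBAABABBAAB  (n_A = 6, n_B = 6)
Step 2: Count runs R = 8.
Step 3: Under H0 (random ordering), E[R] = 2*n_A*n_B/(n_A+n_B) + 1 = 2*6*6/12 + 1 = 7.0000.
        Var[R] = 2*n_A*n_B*(2*n_A*n_B - n_A - n_B) / ((n_A+n_B)^2 * (n_A+n_B-1)) = 4320/1584 = 2.7273.
        SD[R] = 1.6514.
Step 4: Continuity-corrected z = (R - 0.5 - E[R]) / SD[R] = (8 - 0.5 - 7.0000) / 1.6514 = 0.3028.
Step 5: Two-sided p-value via normal approximation = 2*(1 - Phi(|z|)) = 0.762069.
Step 6: alpha = 0.05. fail to reject H0.

R = 8, z = 0.3028, p = 0.762069, fail to reject H0.


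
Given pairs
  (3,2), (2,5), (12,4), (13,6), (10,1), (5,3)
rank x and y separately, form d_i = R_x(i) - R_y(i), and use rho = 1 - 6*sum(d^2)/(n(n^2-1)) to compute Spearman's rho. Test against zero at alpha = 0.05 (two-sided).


Step 1: Rank x and y separately (midranks; no ties here).
rank(x): 3->2, 2->1, 12->5, 13->6, 10->4, 5->3
rank(y): 2->2, 5->5, 4->4, 6->6, 1->1, 3->3
Step 2: d_i = R_x(i) - R_y(i); compute d_i^2.
  (2-2)^2=0, (1-5)^2=16, (5-4)^2=1, (6-6)^2=0, (4-1)^2=9, (3-3)^2=0
sum(d^2) = 26.
Step 3: rho = 1 - 6*26 / (6*(6^2 - 1)) = 1 - 156/210 = 0.257143.
Step 4: Under H0, t = rho * sqrt((n-2)/(1-rho^2)) = 0.5322 ~ t(4).
Step 5: Two-sided p-value from the t-distribution with 4 df = 0.622787.
Step 6: alpha = 0.05. fail to reject H0.

rho = 0.2571, p = 0.622787, fail to reject H0 at alpha = 0.05.


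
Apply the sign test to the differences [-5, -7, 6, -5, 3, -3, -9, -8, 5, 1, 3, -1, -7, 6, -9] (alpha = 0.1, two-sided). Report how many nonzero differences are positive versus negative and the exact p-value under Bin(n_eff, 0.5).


Step 1: Discard zero differences. Original n = 15; n_eff = number of nonzero differences = 15.
Nonzero differences (with sign): -5, -7, +6, -5, +3, -3, -9, -8, +5, +1, +3, -1, -7, +6, -9
Step 2: Count signs: positive = 6, negative = 9.
Step 3: Under H0: P(positive) = 0.5, so the number of positives S ~ Bin(15, 0.5).
Step 4: Two-sided exact p-value = sum of Bin(15,0.5) probabilities at or below the observed probability = 0.607239.
Step 5: alpha = 0.1. fail to reject H0.

n_eff = 15, pos = 6, neg = 9, p = 0.607239, fail to reject H0.


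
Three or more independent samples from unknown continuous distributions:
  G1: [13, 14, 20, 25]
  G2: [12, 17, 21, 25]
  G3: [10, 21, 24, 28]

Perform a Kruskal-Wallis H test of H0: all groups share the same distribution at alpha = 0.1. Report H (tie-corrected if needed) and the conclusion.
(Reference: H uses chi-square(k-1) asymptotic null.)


Step 1: Combine all N = 12 observations and assign midranks.
sorted (value, group, rank): (10,G3,1), (12,G2,2), (13,G1,3), (14,G1,4), (17,G2,5), (20,G1,6), (21,G2,7.5), (21,G3,7.5), (24,G3,9), (25,G1,10.5), (25,G2,10.5), (28,G3,12)
Step 2: Sum ranks within each group.
R_1 = 23.5 (n_1 = 4)
R_2 = 25 (n_2 = 4)
R_3 = 29.5 (n_3 = 4)
Step 3: H = 12/(N(N+1)) * sum(R_i^2/n_i) - 3(N+1)
     = 12/(12*13) * (23.5^2/4 + 25^2/4 + 29.5^2/4) - 3*13
     = 0.076923 * 511.875 - 39
     = 0.375000.
Step 4: Ties present; correction factor C = 1 - 12/(12^3 - 12) = 0.993007. Corrected H = 0.375000 / 0.993007 = 0.377641.
Step 5: Under H0, H ~ chi^2(2); p-value = 0.827935.
Step 6: alpha = 0.1. fail to reject H0.

H = 0.3776, df = 2, p = 0.827935, fail to reject H0.


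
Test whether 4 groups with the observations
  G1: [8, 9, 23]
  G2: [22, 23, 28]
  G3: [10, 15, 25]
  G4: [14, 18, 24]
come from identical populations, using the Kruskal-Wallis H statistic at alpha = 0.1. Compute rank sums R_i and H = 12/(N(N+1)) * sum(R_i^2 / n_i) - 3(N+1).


Step 1: Combine all N = 12 observations and assign midranks.
sorted (value, group, rank): (8,G1,1), (9,G1,2), (10,G3,3), (14,G4,4), (15,G3,5), (18,G4,6), (22,G2,7), (23,G1,8.5), (23,G2,8.5), (24,G4,10), (25,G3,11), (28,G2,12)
Step 2: Sum ranks within each group.
R_1 = 11.5 (n_1 = 3)
R_2 = 27.5 (n_2 = 3)
R_3 = 19 (n_3 = 3)
R_4 = 20 (n_4 = 3)
Step 3: H = 12/(N(N+1)) * sum(R_i^2/n_i) - 3(N+1)
     = 12/(12*13) * (11.5^2/3 + 27.5^2/3 + 19^2/3 + 20^2/3) - 3*13
     = 0.076923 * 549.833 - 39
     = 3.294872.
Step 4: Ties present; correction factor C = 1 - 6/(12^3 - 12) = 0.996503. Corrected H = 3.294872 / 0.996503 = 3.306433.
Step 5: Under H0, H ~ chi^2(3); p-value = 0.346748.
Step 6: alpha = 0.1. fail to reject H0.

H = 3.3064, df = 3, p = 0.346748, fail to reject H0.


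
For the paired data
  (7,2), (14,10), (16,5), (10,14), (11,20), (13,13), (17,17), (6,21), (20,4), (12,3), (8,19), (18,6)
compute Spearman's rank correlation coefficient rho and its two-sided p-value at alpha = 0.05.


Step 1: Rank x and y separately (midranks; no ties here).
rank(x): 7->2, 14->8, 16->9, 10->4, 11->5, 13->7, 17->10, 6->1, 20->12, 12->6, 8->3, 18->11
rank(y): 2->1, 10->6, 5->4, 14->8, 20->11, 13->7, 17->9, 21->12, 4->3, 3->2, 19->10, 6->5
Step 2: d_i = R_x(i) - R_y(i); compute d_i^2.
  (2-1)^2=1, (8-6)^2=4, (9-4)^2=25, (4-8)^2=16, (5-11)^2=36, (7-7)^2=0, (10-9)^2=1, (1-12)^2=121, (12-3)^2=81, (6-2)^2=16, (3-10)^2=49, (11-5)^2=36
sum(d^2) = 386.
Step 3: rho = 1 - 6*386 / (12*(12^2 - 1)) = 1 - 2316/1716 = -0.349650.
Step 4: Under H0, t = rho * sqrt((n-2)/(1-rho^2)) = -1.1802 ~ t(10).
Step 5: Two-sided p-value from the t-distribution with 10 df = 0.265239.
Step 6: alpha = 0.05. fail to reject H0.

rho = -0.3497, p = 0.265239, fail to reject H0 at alpha = 0.05.


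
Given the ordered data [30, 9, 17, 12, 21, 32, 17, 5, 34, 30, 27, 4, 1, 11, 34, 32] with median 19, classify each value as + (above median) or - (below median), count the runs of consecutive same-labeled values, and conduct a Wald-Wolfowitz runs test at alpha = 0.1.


Step 1: Compute median = 19; label A = above, B = below.
Labels in order: ABBBAABBAAABBBAA  (n_A = 8, n_B = 8)
Step 2: Count runs R = 7.
Step 3: Under H0 (random ordering), E[R] = 2*n_A*n_B/(n_A+n_B) + 1 = 2*8*8/16 + 1 = 9.0000.
        Var[R] = 2*n_A*n_B*(2*n_A*n_B - n_A - n_B) / ((n_A+n_B)^2 * (n_A+n_B-1)) = 14336/3840 = 3.7333.
        SD[R] = 1.9322.
Step 4: Continuity-corrected z = (R + 0.5 - E[R]) / SD[R] = (7 + 0.5 - 9.0000) / 1.9322 = -0.7763.
Step 5: Two-sided p-value via normal approximation = 2*(1 - Phi(|z|)) = 0.437558.
Step 6: alpha = 0.1. fail to reject H0.

R = 7, z = -0.7763, p = 0.437558, fail to reject H0.


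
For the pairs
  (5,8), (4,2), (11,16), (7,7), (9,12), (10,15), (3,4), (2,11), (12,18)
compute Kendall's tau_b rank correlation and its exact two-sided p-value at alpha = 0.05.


Step 1: Enumerate the 36 unordered pairs (i,j) with i<j and classify each by sign(x_j-x_i) * sign(y_j-y_i).
  (1,2):dx=-1,dy=-6->C; (1,3):dx=+6,dy=+8->C; (1,4):dx=+2,dy=-1->D; (1,5):dx=+4,dy=+4->C
  (1,6):dx=+5,dy=+7->C; (1,7):dx=-2,dy=-4->C; (1,8):dx=-3,dy=+3->D; (1,9):dx=+7,dy=+10->C
  (2,3):dx=+7,dy=+14->C; (2,4):dx=+3,dy=+5->C; (2,5):dx=+5,dy=+10->C; (2,6):dx=+6,dy=+13->C
  (2,7):dx=-1,dy=+2->D; (2,8):dx=-2,dy=+9->D; (2,9):dx=+8,dy=+16->C; (3,4):dx=-4,dy=-9->C
  (3,5):dx=-2,dy=-4->C; (3,6):dx=-1,dy=-1->C; (3,7):dx=-8,dy=-12->C; (3,8):dx=-9,dy=-5->C
  (3,9):dx=+1,dy=+2->C; (4,5):dx=+2,dy=+5->C; (4,6):dx=+3,dy=+8->C; (4,7):dx=-4,dy=-3->C
  (4,8):dx=-5,dy=+4->D; (4,9):dx=+5,dy=+11->C; (5,6):dx=+1,dy=+3->C; (5,7):dx=-6,dy=-8->C
  (5,8):dx=-7,dy=-1->C; (5,9):dx=+3,dy=+6->C; (6,7):dx=-7,dy=-11->C; (6,8):dx=-8,dy=-4->C
  (6,9):dx=+2,dy=+3->C; (7,8):dx=-1,dy=+7->D; (7,9):dx=+9,dy=+14->C; (8,9):dx=+10,dy=+7->C
Step 2: C = 30, D = 6, total pairs = 36.
Step 3: tau = (C - D)/(n(n-1)/2) = (30 - 6)/36 = 0.666667.
Step 4: Exact two-sided p-value (enumerate n! = 362880 permutations of y under H0): p = 0.012665.
Step 5: alpha = 0.05. reject H0.

tau_b = 0.6667 (C=30, D=6), p = 0.012665, reject H0.


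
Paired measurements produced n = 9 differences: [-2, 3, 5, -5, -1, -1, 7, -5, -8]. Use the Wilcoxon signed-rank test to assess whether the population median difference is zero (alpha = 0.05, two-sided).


Step 1: Drop any zero differences (none here) and take |d_i|.
|d| = [2, 3, 5, 5, 1, 1, 7, 5, 8]
Step 2: Midrank |d_i| (ties get averaged ranks).
ranks: |2|->3, |3|->4, |5|->6, |5|->6, |1|->1.5, |1|->1.5, |7|->8, |5|->6, |8|->9
Step 3: Attach original signs; sum ranks with positive sign and with negative sign.
W+ = 4 + 6 + 8 = 18
W- = 3 + 6 + 1.5 + 1.5 + 6 + 9 = 27
(Check: W+ + W- = 45 should equal n(n+1)/2 = 45.)
Step 4: Test statistic W = min(W+, W-) = 18.
Step 5: Ties in |d|, so use the tie-corrected normal approximation.
        E[W] = n(n+1)/4 = 9*10/4 = 22.5.
        Tie groups: |d|=1 (t=2), |d|=5 (t=3); sum(t^3 - t) = 30.
        Var[W] = n(n+1)(2n+1)/24 - sum(t^3-t)/48 = 1710/24 - 30/48 = 70.625.
        z = (W - E[W]) / sqrt(Var[W]) = (18 - 22.5) / 8.4039 = -0.5355.
        Two-sided p = 2*Phi(z) = 0.592326.
Step 6: alpha = 0.05. fail to reject H0.

W+ = 18, W- = 27, W = min = 18, p = 0.592326, fail to reject H0.


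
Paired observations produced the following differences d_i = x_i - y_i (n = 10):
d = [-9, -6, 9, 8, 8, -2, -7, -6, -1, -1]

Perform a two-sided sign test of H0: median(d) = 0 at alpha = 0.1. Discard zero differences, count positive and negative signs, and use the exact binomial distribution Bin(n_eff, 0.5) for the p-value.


Step 1: Discard zero differences. Original n = 10; n_eff = number of nonzero differences = 10.
Nonzero differences (with sign): -9, -6, +9, +8, +8, -2, -7, -6, -1, -1
Step 2: Count signs: positive = 3, negative = 7.
Step 3: Under H0: P(positive) = 0.5, so the number of positives S ~ Bin(10, 0.5).
Step 4: Two-sided exact p-value = sum of Bin(10,0.5) probabilities at or below the observed probability = 0.343750.
Step 5: alpha = 0.1. fail to reject H0.

n_eff = 10, pos = 3, neg = 7, p = 0.343750, fail to reject H0.


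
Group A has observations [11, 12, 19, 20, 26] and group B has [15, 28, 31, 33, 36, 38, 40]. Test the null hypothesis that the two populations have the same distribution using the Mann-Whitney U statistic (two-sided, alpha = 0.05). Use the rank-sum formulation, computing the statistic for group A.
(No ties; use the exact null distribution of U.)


Step 1: Combine and sort all 12 observations; assign midranks.
sorted (value, group): (11,X), (12,X), (15,Y), (19,X), (20,X), (26,X), (28,Y), (31,Y), (33,Y), (36,Y), (38,Y), (40,Y)
ranks: 11->1, 12->2, 15->3, 19->4, 20->5, 26->6, 28->7, 31->8, 33->9, 36->10, 38->11, 40->12
Step 2: Rank sum for X: R1 = 1 + 2 + 4 + 5 + 6 = 18.
Step 3: U_X = R1 - n1(n1+1)/2 = 18 - 5*6/2 = 18 - 15 = 3.
       U_Y = n1*n2 - U_X = 35 - 3 = 32.
Step 4: No ties, so the exact null distribution of U (based on enumerating the C(12,5) = 792 equally likely rank assignments) gives the two-sided p-value.
Step 5: p-value = 0.017677; compare to alpha = 0.05. reject H0.

U_X = 3, p = 0.017677, reject H0 at alpha = 0.05.


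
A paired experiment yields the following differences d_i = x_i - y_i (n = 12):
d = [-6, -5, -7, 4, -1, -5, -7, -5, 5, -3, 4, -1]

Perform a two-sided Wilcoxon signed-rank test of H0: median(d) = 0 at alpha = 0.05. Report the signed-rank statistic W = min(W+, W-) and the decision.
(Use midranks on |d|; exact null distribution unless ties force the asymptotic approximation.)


Step 1: Drop any zero differences (none here) and take |d_i|.
|d| = [6, 5, 7, 4, 1, 5, 7, 5, 5, 3, 4, 1]
Step 2: Midrank |d_i| (ties get averaged ranks).
ranks: |6|->10, |5|->7.5, |7|->11.5, |4|->4.5, |1|->1.5, |5|->7.5, |7|->11.5, |5|->7.5, |5|->7.5, |3|->3, |4|->4.5, |1|->1.5
Step 3: Attach original signs; sum ranks with positive sign and with negative sign.
W+ = 4.5 + 7.5 + 4.5 = 16.5
W- = 10 + 7.5 + 11.5 + 1.5 + 7.5 + 11.5 + 7.5 + 3 + 1.5 = 61.5
(Check: W+ + W- = 78 should equal n(n+1)/2 = 78.)
Step 4: Test statistic W = min(W+, W-) = 16.5.
Step 5: Ties in |d|, so use the tie-corrected normal approximation.
        E[W] = n(n+1)/4 = 12*13/4 = 39.
        Tie groups: |d|=1 (t=2), |d|=4 (t=2), |d|=5 (t=4), |d|=7 (t=2); sum(t^3 - t) = 78.
        Var[W] = n(n+1)(2n+1)/24 - sum(t^3-t)/48 = 3900/24 - 78/48 = 160.875.
        z = (W - E[W]) / sqrt(Var[W]) = (16.5 - 39) / 12.6837 = -1.7739.
        Two-sided p = 2*Phi(z) = 0.076074.
Step 6: alpha = 0.05. fail to reject H0.

W+ = 16.5, W- = 61.5, W = min = 16.5, p = 0.076074, fail to reject H0.


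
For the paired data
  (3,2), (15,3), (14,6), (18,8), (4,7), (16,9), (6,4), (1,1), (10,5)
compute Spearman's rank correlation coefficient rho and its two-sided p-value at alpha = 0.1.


Step 1: Rank x and y separately (midranks; no ties here).
rank(x): 3->2, 15->7, 14->6, 18->9, 4->3, 16->8, 6->4, 1->1, 10->5
rank(y): 2->2, 3->3, 6->6, 8->8, 7->7, 9->9, 4->4, 1->1, 5->5
Step 2: d_i = R_x(i) - R_y(i); compute d_i^2.
  (2-2)^2=0, (7-3)^2=16, (6-6)^2=0, (9-8)^2=1, (3-7)^2=16, (8-9)^2=1, (4-4)^2=0, (1-1)^2=0, (5-5)^2=0
sum(d^2) = 34.
Step 3: rho = 1 - 6*34 / (9*(9^2 - 1)) = 1 - 204/720 = 0.716667.
Step 4: Under H0, t = rho * sqrt((n-2)/(1-rho^2)) = 2.7188 ~ t(7).
Step 5: Two-sided p-value from the t-distribution with 7 df = 0.029818.
Step 6: alpha = 0.1. reject H0.

rho = 0.7167, p = 0.029818, reject H0 at alpha = 0.1.


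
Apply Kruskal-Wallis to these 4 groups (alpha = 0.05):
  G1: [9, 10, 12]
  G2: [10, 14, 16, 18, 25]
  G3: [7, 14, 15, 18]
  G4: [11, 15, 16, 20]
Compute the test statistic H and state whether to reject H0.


Step 1: Combine all N = 16 observations and assign midranks.
sorted (value, group, rank): (7,G3,1), (9,G1,2), (10,G1,3.5), (10,G2,3.5), (11,G4,5), (12,G1,6), (14,G2,7.5), (14,G3,7.5), (15,G3,9.5), (15,G4,9.5), (16,G2,11.5), (16,G4,11.5), (18,G2,13.5), (18,G3,13.5), (20,G4,15), (25,G2,16)
Step 2: Sum ranks within each group.
R_1 = 11.5 (n_1 = 3)
R_2 = 52 (n_2 = 5)
R_3 = 31.5 (n_3 = 4)
R_4 = 41 (n_4 = 4)
Step 3: H = 12/(N(N+1)) * sum(R_i^2/n_i) - 3(N+1)
     = 12/(16*17) * (11.5^2/3 + 52^2/5 + 31.5^2/4 + 41^2/4) - 3*17
     = 0.044118 * 1253.2 - 51
     = 4.288051.
Step 4: Ties present; correction factor C = 1 - 30/(16^3 - 16) = 0.992647. Corrected H = 4.288051 / 0.992647 = 4.319815.
Step 5: Under H0, H ~ chi^2(3); p-value = 0.228937.
Step 6: alpha = 0.05. fail to reject H0.

H = 4.3198, df = 3, p = 0.228937, fail to reject H0.


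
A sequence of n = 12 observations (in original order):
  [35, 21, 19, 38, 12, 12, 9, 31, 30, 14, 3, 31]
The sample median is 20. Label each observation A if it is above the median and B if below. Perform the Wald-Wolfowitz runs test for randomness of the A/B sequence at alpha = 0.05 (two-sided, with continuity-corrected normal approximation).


Step 1: Compute median = 20; label A = above, B = below.
Labels in order: AABABBBAABBA  (n_A = 6, n_B = 6)
Step 2: Count runs R = 7.
Step 3: Under H0 (random ordering), E[R] = 2*n_A*n_B/(n_A+n_B) + 1 = 2*6*6/12 + 1 = 7.0000.
        Var[R] = 2*n_A*n_B*(2*n_A*n_B - n_A - n_B) / ((n_A+n_B)^2 * (n_A+n_B-1)) = 4320/1584 = 2.7273.
        SD[R] = 1.6514.
Step 4: R = E[R], so z = 0 with no continuity correction.
Step 5: Two-sided p-value via normal approximation = 2*(1 - Phi(|z|)) = 1.000000.
Step 6: alpha = 0.05. fail to reject H0.

R = 7, z = 0.0000, p = 1.000000, fail to reject H0.


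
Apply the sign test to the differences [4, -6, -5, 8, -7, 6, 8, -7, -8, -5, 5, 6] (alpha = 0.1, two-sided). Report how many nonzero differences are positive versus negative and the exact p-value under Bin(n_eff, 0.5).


Step 1: Discard zero differences. Original n = 12; n_eff = number of nonzero differences = 12.
Nonzero differences (with sign): +4, -6, -5, +8, -7, +6, +8, -7, -8, -5, +5, +6
Step 2: Count signs: positive = 6, negative = 6.
Step 3: Under H0: P(positive) = 0.5, so the number of positives S ~ Bin(12, 0.5).
Step 4: Two-sided exact p-value = sum of Bin(12,0.5) probabilities at or below the observed probability = 1.000000.
Step 5: alpha = 0.1. fail to reject H0.

n_eff = 12, pos = 6, neg = 6, p = 1.000000, fail to reject H0.


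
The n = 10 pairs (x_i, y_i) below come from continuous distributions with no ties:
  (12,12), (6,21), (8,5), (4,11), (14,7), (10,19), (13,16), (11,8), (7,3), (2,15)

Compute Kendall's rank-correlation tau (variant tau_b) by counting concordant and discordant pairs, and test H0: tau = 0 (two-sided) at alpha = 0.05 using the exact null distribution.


Step 1: Enumerate the 45 unordered pairs (i,j) with i<j and classify each by sign(x_j-x_i) * sign(y_j-y_i).
  (1,2):dx=-6,dy=+9->D; (1,3):dx=-4,dy=-7->C; (1,4):dx=-8,dy=-1->C; (1,5):dx=+2,dy=-5->D
  (1,6):dx=-2,dy=+7->D; (1,7):dx=+1,dy=+4->C; (1,8):dx=-1,dy=-4->C; (1,9):dx=-5,dy=-9->C
  (1,10):dx=-10,dy=+3->D; (2,3):dx=+2,dy=-16->D; (2,4):dx=-2,dy=-10->C; (2,5):dx=+8,dy=-14->D
  (2,6):dx=+4,dy=-2->D; (2,7):dx=+7,dy=-5->D; (2,8):dx=+5,dy=-13->D; (2,9):dx=+1,dy=-18->D
  (2,10):dx=-4,dy=-6->C; (3,4):dx=-4,dy=+6->D; (3,5):dx=+6,dy=+2->C; (3,6):dx=+2,dy=+14->C
  (3,7):dx=+5,dy=+11->C; (3,8):dx=+3,dy=+3->C; (3,9):dx=-1,dy=-2->C; (3,10):dx=-6,dy=+10->D
  (4,5):dx=+10,dy=-4->D; (4,6):dx=+6,dy=+8->C; (4,7):dx=+9,dy=+5->C; (4,8):dx=+7,dy=-3->D
  (4,9):dx=+3,dy=-8->D; (4,10):dx=-2,dy=+4->D; (5,6):dx=-4,dy=+12->D; (5,7):dx=-1,dy=+9->D
  (5,8):dx=-3,dy=+1->D; (5,9):dx=-7,dy=-4->C; (5,10):dx=-12,dy=+8->D; (6,7):dx=+3,dy=-3->D
  (6,8):dx=+1,dy=-11->D; (6,9):dx=-3,dy=-16->C; (6,10):dx=-8,dy=-4->C; (7,8):dx=-2,dy=-8->C
  (7,9):dx=-6,dy=-13->C; (7,10):dx=-11,dy=-1->C; (8,9):dx=-4,dy=-5->C; (8,10):dx=-9,dy=+7->D
  (9,10):dx=-5,dy=+12->D
Step 2: C = 21, D = 24, total pairs = 45.
Step 3: tau = (C - D)/(n(n-1)/2) = (21 - 24)/45 = -0.066667.
Step 4: Exact two-sided p-value (enumerate n! = 3628800 permutations of y under H0): p = 0.861801.
Step 5: alpha = 0.05. fail to reject H0.

tau_b = -0.0667 (C=21, D=24), p = 0.861801, fail to reject H0.


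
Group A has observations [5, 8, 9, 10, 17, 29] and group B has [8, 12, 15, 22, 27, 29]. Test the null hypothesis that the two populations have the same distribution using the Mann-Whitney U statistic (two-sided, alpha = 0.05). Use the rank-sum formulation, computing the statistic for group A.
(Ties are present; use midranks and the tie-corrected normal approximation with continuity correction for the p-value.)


Step 1: Combine and sort all 12 observations; assign midranks.
sorted (value, group): (5,X), (8,X), (8,Y), (9,X), (10,X), (12,Y), (15,Y), (17,X), (22,Y), (27,Y), (29,X), (29,Y)
ranks: 5->1, 8->2.5, 8->2.5, 9->4, 10->5, 12->6, 15->7, 17->8, 22->9, 27->10, 29->11.5, 29->11.5
Step 2: Rank sum for X: R1 = 1 + 2.5 + 4 + 5 + 8 + 11.5 = 32.
Step 3: U_X = R1 - n1(n1+1)/2 = 32 - 6*7/2 = 32 - 21 = 11.
       U_Y = n1*n2 - U_X = 36 - 11 = 25.
Step 4: Ties are present, so use the tie-corrected normal approximation (with continuity correction) for the p-value.
Step 5: p-value = 0.296258; compare to alpha = 0.05. fail to reject H0.

U_X = 11, p = 0.296258, fail to reject H0 at alpha = 0.05.


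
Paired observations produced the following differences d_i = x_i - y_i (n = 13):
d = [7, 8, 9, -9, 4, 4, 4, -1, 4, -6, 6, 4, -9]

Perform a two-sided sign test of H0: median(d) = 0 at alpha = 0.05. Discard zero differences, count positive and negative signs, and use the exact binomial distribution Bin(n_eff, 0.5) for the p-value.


Step 1: Discard zero differences. Original n = 13; n_eff = number of nonzero differences = 13.
Nonzero differences (with sign): +7, +8, +9, -9, +4, +4, +4, -1, +4, -6, +6, +4, -9
Step 2: Count signs: positive = 9, negative = 4.
Step 3: Under H0: P(positive) = 0.5, so the number of positives S ~ Bin(13, 0.5).
Step 4: Two-sided exact p-value = sum of Bin(13,0.5) probabilities at or below the observed probability = 0.266846.
Step 5: alpha = 0.05. fail to reject H0.

n_eff = 13, pos = 9, neg = 4, p = 0.266846, fail to reject H0.
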